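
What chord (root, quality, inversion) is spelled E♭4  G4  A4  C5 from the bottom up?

Reducing to letter names: Eb, G, A, C. These stack in thirds as A–C–Eb–G — an A half-diminished seventh chord.
The lowest note is Eb, the fifth of the chord, so this is second inversion (figured bass 4/3).

A half-diminished seventh, second inversion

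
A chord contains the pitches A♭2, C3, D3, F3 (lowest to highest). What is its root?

D

Ab, C, D, F are the tones of a D half-diminished seventh chord (D–F–Ab–C), making D the root.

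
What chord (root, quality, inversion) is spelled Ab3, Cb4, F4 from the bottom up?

The distinct note names are Ab, Cb, F. Stacked in thirds they read F–Ab–Cb, which is a diminished triad on F.
Ab is the third of F diminished; third in the bass means first inversion (figured bass 6).

F diminished, first inversion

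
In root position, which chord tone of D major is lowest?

D

D major is D–F#–A. Root position places the root in the bass: D.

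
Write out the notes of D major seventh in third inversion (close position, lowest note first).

C#, D, F#, A

Spelling D major seventh: D–F#–A–C#. In third inversion the seventh is bass, giving C#, D, F#, A from the bottom.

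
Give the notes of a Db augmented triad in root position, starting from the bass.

Db augmented is Db–F–A. Root position puts the root (Db) in the bass, with the remaining tones above: Db, F, A.

Db, F, A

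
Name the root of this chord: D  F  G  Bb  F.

G

The distinct letter names are D, F, G, Bb. Arranged as a stack of thirds they read G–Bb–D–F, so G is the root (a G minor seventh chord).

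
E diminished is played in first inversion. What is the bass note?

The third of E diminished (E–G–Bb) is G; that is the bass in first inversion.

G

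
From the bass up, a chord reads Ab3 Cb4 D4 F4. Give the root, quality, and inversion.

Reducing to letter names: Ab, Cb, D, F. These stack in thirds as D–F–Ab–Cb — a D diminished seventh chord.
With the fifth (Ab) in the bass, the chord is in second inversion (figured bass 4/3).

D diminished seventh, second inversion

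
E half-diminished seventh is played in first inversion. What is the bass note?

In first inversion the third is lowest. For E half-diminished seventh (E–G–Bb–D) that is G.

G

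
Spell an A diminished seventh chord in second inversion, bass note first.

Eb, Gb, A, C

Spelling A diminished seventh: A–C–Eb–Gb. In second inversion the fifth is bass, giving Eb, Gb, A, C from the bottom.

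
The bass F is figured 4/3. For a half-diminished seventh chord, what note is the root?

B

The figures 4/3 mean the fifth of the chord is in the bass. If F is the fifth of a half-diminished seventh chord, the root is B (chord tones B–D–F–A).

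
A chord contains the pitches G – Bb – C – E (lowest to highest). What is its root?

Reordering G, Bb, C, E into stacked thirds gives C–E–G–Bb; the bottom of that stack, C, is the root.

C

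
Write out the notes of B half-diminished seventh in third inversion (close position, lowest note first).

A, B, D, F

The chord tones are B–D–F–A. With the seventh (A) lowest for third inversion: A, B, D, F.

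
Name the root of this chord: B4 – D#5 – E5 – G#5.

E

Reordering B, D#, E, G# into stacked thirds gives E–G#–B–D#; the bottom of that stack, E, is the root.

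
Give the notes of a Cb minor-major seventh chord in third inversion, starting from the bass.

Cb minor-major seventh is Cb–Ebb–Gb–Bb. Third inversion puts the seventh (Bb) in the bass, with the remaining tones above: Bb, Cb, Ebb, Gb.

Bb, Cb, Ebb, Gb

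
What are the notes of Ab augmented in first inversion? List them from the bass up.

Spelling Ab augmented: Ab–C–E. In first inversion the third is bass, giving C, E, Ab from the bottom.

C, E, Ab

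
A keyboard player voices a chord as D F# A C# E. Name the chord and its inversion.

D major ninth, root position

The distinct note names are D, F#, A, C#, E. Stacked in thirds they read D–F#–A–C#–E, which is a major ninth chord on D.
D is the root of D major ninth; root in the bass means root position.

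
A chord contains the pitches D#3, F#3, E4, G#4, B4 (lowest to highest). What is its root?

E

Reordering D#, F#, E, G#, B into stacked thirds gives E–G#–B–D#–F#; the bottom of that stack, E, is the root.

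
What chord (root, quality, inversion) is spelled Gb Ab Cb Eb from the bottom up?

Ab minor seventh, third inversion

The distinct note names are Gb, Ab, Cb, Eb. Stacked in thirds they read Ab–Cb–Eb–Gb, which is a minor seventh chord on Ab.
The lowest note is Gb, the seventh of the chord, so this is third inversion (figured bass 4/2).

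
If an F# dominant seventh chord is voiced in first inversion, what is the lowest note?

F# dominant seventh is F#–A#–C#–E. First inversion places the third in the bass: A#.

A#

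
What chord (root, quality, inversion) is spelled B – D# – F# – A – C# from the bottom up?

B dominant ninth, root position

The distinct note names are B, D#, F#, A, C#. Stacked in thirds they read B–D#–F#–A–C#, which is a dominant ninth chord on B.
The lowest note is B, the root of the chord, so this is root position.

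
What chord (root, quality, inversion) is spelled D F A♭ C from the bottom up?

D half-diminished seventh, root position

The pitch classes D, F, Ab, C arrange in thirds as D–F–Ab–C: a D half-diminished seventh chord.
With the root (D) in the bass, the chord is in root position (figured bass 7).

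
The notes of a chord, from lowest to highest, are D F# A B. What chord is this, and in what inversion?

B minor seventh, first inversion

Reducing to letter names: D, F#, A, B. These stack in thirds as B–D–F#–A — a B minor seventh chord.
D is the third of B minor seventh; third in the bass means first inversion (figured bass 6/5).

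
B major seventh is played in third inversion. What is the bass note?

A#

B major seventh is B–D#–F#–A#. Third inversion places the seventh in the bass: A#.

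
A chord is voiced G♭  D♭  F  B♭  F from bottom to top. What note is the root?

The distinct letter names are Gb, Db, F, Bb. Arranged as a stack of thirds they read Gb–Bb–Db–F, so Gb is the root (a Gb major seventh chord).

Gb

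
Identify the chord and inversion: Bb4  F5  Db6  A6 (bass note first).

Bb minor-major seventh, root position

The distinct note names are Bb, F, Db, A. Stacked in thirds they read Bb–Db–F–A, which is a minor-major seventh chord on Bb.
The lowest note is Bb, the root of the chord, so this is root position (figured bass 7).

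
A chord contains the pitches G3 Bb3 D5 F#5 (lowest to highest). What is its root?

The distinct letter names are G, Bb, D, F#. Arranged as a stack of thirds they read G–Bb–D–F#, so G is the root (a G minor-major seventh chord).

G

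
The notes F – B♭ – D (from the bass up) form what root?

Bb

F, Bb, D are the tones of a Bb major triad (Bb–D–F), making Bb the root.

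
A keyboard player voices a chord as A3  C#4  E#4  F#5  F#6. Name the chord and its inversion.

F# minor-major seventh, first inversion

The pitch classes A, C#, E#, F# arrange in thirds as F#–A–C#–E#: an F# minor-major seventh chord.
A is the third of F# minor-major seventh; third in the bass means first inversion (figured bass 6/5).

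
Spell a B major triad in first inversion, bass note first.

Spelling B major: B–D#–F#. In first inversion the third is bass, giving D#, F#, B from the bottom.

D#, F#, B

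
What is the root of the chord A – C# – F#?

F#

The distinct letter names are A, C#, F#. Arranged as a stack of thirds they read F#–A–C#, so F# is the root (an F# minor triad).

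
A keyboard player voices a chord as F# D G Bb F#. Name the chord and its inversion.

G minor-major seventh, third inversion

Reducing to letter names: F#, D, G, Bb. These stack in thirds as G–Bb–D–F# — a G minor-major seventh chord.
The lowest note is F#, the seventh of the chord, so this is third inversion (figured bass 4/2).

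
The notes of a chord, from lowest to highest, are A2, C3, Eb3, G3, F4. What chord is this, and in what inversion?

F dominant ninth, first inversion

Reducing to letter names: A, C, Eb, G, F. These stack in thirds as F–A–C–Eb–G — an F dominant ninth chord.
The lowest note is A, the third of the chord, so this is first inversion.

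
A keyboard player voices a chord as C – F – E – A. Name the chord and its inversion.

The pitch classes C, F, E, A arrange in thirds as F–A–C–E: an F major seventh chord.
C is the fifth of F major seventh; fifth in the bass means second inversion (figured bass 4/3).

F major seventh, second inversion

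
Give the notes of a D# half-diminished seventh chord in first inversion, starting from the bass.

F#, A, C#, D#

D# half-diminished seventh is D#–F#–A–C#. First inversion puts the third (F#) in the bass, with the remaining tones above: F#, A, C#, D#.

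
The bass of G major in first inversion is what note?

B

The third of G major (G–B–D) is B; that is the bass in first inversion.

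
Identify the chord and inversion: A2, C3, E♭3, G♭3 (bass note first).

Reducing to letter names: A, C, Eb, Gb. These stack in thirds as A–C–Eb–Gb — an A diminished seventh chord.
With the root (A) in the bass, the chord is in root position (figured bass 7).

A diminished seventh, root position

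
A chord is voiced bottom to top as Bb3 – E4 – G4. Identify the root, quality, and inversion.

E diminished, second inversion

Reducing to letter names: Bb, E, G. These stack in thirds as E–G–Bb — an E diminished triad.
The lowest note is Bb, the fifth of the chord, so this is second inversion (figured bass 6/4).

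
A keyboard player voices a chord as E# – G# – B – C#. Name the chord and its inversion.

C# dominant seventh, first inversion

The pitch classes E#, G#, B, C# arrange in thirds as C#–E#–G#–B: a C# dominant seventh chord.
E# is the third of C# dominant seventh; third in the bass means first inversion (figured bass 6/5).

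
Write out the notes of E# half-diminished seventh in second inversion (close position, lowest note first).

Spelling E# half-diminished seventh: E#–G#–B–D#. In second inversion the fifth is bass, giving B, D#, E#, G# from the bottom.

B, D#, E#, G#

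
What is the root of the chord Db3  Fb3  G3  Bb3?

G

The distinct letter names are Db, Fb, G, Bb. Arranged as a stack of thirds they read G–Bb–Db–Fb, so G is the root (a G diminished seventh chord).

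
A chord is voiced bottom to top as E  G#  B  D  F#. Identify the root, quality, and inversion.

E dominant ninth, root position

The pitch classes E, G#, B, D, F# arrange in thirds as E–G#–B–D–F#: an E dominant ninth chord.
E is the root of E dominant ninth; root in the bass means root position.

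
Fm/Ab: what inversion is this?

Fm/Ab means F minor with Ab in the bass. Ab is the third of F minor (F–Ab–C), so this is first inversion.

first inversion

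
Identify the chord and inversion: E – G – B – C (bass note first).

C major seventh, first inversion

Reducing to letter names: E, G, B, C. These stack in thirds as C–E–G–B — a C major seventh chord.
E is the third of C major seventh; third in the bass means first inversion (figured bass 6/5).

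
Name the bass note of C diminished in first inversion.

Eb

C diminished is C–Eb–Gb. First inversion places the third in the bass: Eb.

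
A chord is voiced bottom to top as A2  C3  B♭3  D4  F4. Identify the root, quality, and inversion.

Bb major ninth, third inversion

Reducing to letter names: A, C, Bb, D, F. These stack in thirds as Bb–D–F–A–C — a Bb major ninth chord.
A is the seventh of Bb major ninth; seventh in the bass means third inversion.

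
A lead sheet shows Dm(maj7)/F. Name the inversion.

Dm(maj7)/F means D minor-major seventh with F in the bass. F is the third of D minor-major seventh (D–F–A–C#), so this is first inversion.

first inversion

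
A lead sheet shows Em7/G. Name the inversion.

first inversion

Em7/G means E minor seventh with G in the bass. G is the third of E minor seventh (E–G–B–D), so this is first inversion.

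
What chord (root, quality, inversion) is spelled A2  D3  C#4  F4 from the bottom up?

The distinct note names are A, D, C#, F. Stacked in thirds they read D–F–A–C#, which is a minor-major seventh chord on D.
The lowest note is A, the fifth of the chord, so this is second inversion (figured bass 4/3).

D minor-major seventh, second inversion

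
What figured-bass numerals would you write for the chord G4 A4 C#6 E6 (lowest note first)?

The notes G, A, C#, E stack in thirds as A–C#–E–G — an A dominant seventh chord. The bass G is the seventh, so this is third inversion: figured 4/2.

4/2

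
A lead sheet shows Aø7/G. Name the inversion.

third inversion

Aø7/G means A half-diminished seventh with G in the bass. G is the seventh of A half-diminished seventh (A–C–Eb–G), so this is third inversion.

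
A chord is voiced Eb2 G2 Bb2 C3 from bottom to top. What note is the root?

C

The distinct letter names are Eb, G, Bb, C. Arranged as a stack of thirds they read C–Eb–G–Bb, so C is the root (a C minor seventh chord).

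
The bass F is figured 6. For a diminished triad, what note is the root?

D

The figures 6 mean the third of the chord is in the bass. If F is the third of a diminished triad, the root is D (chord tones D–F–Ab).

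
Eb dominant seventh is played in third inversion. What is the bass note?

In third inversion the seventh is lowest. For Eb dominant seventh (Eb–G–Bb–Db) that is Db.

Db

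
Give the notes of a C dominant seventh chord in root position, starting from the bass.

C, E, G, Bb

Spelling C dominant seventh: C–E–G–Bb. In root position the root is bass, giving C, E, G, Bb from the bottom.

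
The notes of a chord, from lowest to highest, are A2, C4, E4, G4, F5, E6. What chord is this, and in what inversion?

The pitch classes A, C, E, G, F arrange in thirds as F–A–C–E–G: an F major ninth chord.
The lowest note is A, the third of the chord, so this is first inversion.

F major ninth, first inversion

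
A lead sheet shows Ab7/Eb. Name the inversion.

Ab7/Eb means Ab dominant seventh with Eb in the bass. Eb is the fifth of Ab dominant seventh (Ab–C–Eb–Gb), so this is second inversion.

second inversion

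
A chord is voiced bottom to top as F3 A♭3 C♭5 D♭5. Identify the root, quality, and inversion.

The distinct note names are F, Ab, Cb, Db. Stacked in thirds they read Db–F–Ab–Cb, which is a dominant seventh chord on Db.
The lowest note is F, the third of the chord, so this is first inversion (figured bass 6/5).

Db dominant seventh, first inversion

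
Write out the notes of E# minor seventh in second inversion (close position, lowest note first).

E# minor seventh is E#–G#–B#–D#. Second inversion puts the fifth (B#) in the bass, with the remaining tones above: B#, D#, E#, G#.

B#, D#, E#, G#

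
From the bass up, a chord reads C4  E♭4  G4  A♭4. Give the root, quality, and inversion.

Reducing to letter names: C, Eb, G, Ab. These stack in thirds as Ab–C–Eb–G — an Ab major seventh chord.
With the third (C) in the bass, the chord is in first inversion (figured bass 6/5).

Ab major seventh, first inversion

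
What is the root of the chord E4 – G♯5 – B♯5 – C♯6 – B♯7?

C#

The distinct letter names are E, G#, B#, C#. Arranged as a stack of thirds they read C#–E–G#–B#, so C# is the root (a C# minor-major seventh chord).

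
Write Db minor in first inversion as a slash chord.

Dbm/Fb

First inversion of Db minor has the third (Fb) in the bass. As a slash chord: Dbm/Fb.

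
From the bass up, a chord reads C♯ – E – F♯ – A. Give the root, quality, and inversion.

Reducing to letter names: C#, E, F#, A. These stack in thirds as F#–A–C#–E — an F# minor seventh chord.
The lowest note is C#, the fifth of the chord, so this is second inversion (figured bass 4/3).

F# minor seventh, second inversion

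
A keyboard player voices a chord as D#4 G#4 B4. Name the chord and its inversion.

G# minor, second inversion

The distinct note names are D#, G#, B. Stacked in thirds they read G#–B–D#, which is a minor triad on G#.
The lowest note is D#, the fifth of the chord, so this is second inversion (figured bass 6/4).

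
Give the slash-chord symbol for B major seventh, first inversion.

Bmaj7/D#

First inversion of B major seventh has the third (D#) in the bass. As a slash chord: Bmaj7/D#.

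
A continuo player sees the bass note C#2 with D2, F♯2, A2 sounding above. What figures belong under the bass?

The notes C#, D, F#, A stack in thirds as D–F#–A–C# — a D major seventh chord. The bass C# is the seventh, so this is third inversion: figured 4/2.

4/2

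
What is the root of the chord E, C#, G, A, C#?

E, C#, G, A are the tones of an A dominant seventh chord (A–C#–E–G), making A the root.

A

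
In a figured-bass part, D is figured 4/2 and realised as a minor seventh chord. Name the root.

The figures 4/2 mean the seventh of the chord is in the bass. If D is the seventh of a minor seventh chord, the root is E (chord tones E–G–B–D).

E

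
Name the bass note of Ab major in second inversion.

The fifth of Ab major (Ab–C–Eb) is Eb; that is the bass in second inversion.

Eb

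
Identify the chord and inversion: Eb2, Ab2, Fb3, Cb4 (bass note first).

Fb major seventh, third inversion

The pitch classes Eb, Ab, Fb, Cb arrange in thirds as Fb–Ab–Cb–Eb: an Fb major seventh chord.
With the seventh (Eb) in the bass, the chord is in third inversion (figured bass 4/2).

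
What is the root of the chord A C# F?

F

Reordering A, C#, F into stacked thirds gives F–A–C#; the bottom of that stack, F, is the root.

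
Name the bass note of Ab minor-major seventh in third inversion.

G

In third inversion the seventh is lowest. For Ab minor-major seventh (Ab–Cb–Eb–G) that is G.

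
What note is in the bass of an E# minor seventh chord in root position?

E#

The root of E# minor seventh (E#–G#–B#–D#) is E#; that is the bass in root position.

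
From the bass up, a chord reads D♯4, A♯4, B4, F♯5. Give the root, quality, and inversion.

B major seventh, first inversion

The distinct note names are D#, A#, B, F#. Stacked in thirds they read B–D#–F#–A#, which is a major seventh chord on B.
D# is the third of B major seventh; third in the bass means first inversion (figured bass 6/5).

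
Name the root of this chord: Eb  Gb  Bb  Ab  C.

Ab

Eb, Gb, Bb, Ab, C are the tones of an Ab dominant ninth chord (Ab–C–Eb–Gb–Bb), making Ab the root.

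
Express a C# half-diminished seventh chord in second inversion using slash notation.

Second inversion of C# half-diminished seventh has the fifth (G) in the bass. As a slash chord: C#ø7/G.

C#ø7/G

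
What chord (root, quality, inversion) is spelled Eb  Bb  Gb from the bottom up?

Reducing to letter names: Eb, Bb, Gb. These stack in thirds as Eb–Gb–Bb — an Eb minor triad.
Eb is the root of Eb minor; root in the bass means root position (figured bass 5/3).

Eb minor, root position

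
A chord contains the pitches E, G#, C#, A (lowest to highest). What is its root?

A

E, G#, C#, A are the tones of an A major seventh chord (A–C#–E–G#), making A the root.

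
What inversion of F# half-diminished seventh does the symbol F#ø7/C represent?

F#ø7/C means F# half-diminished seventh with C in the bass. C is the fifth of F# half-diminished seventh (F#–A–C–E), so this is second inversion.

second inversion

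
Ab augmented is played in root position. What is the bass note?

Ab augmented is Ab–C–E. Root position places the root in the bass: Ab.

Ab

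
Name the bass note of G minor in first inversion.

Bb

In first inversion the third is lowest. For G minor (G–Bb–D) that is Bb.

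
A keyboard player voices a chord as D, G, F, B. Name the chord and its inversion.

G dominant seventh, second inversion

The distinct note names are D, G, F, B. Stacked in thirds they read G–B–D–F, which is a dominant seventh chord on G.
D is the fifth of G dominant seventh; fifth in the bass means second inversion (figured bass 4/3).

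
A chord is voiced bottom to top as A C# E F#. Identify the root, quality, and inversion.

F# minor seventh, first inversion

The distinct note names are A, C#, E, F#. Stacked in thirds they read F#–A–C#–E, which is a minor seventh chord on F#.
The lowest note is A, the third of the chord, so this is first inversion (figured bass 6/5).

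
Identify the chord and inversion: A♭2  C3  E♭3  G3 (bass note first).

The distinct note names are Ab, C, Eb, G. Stacked in thirds they read Ab–C–Eb–G, which is a major seventh chord on Ab.
The lowest note is Ab, the root of the chord, so this is root position (figured bass 7).

Ab major seventh, root position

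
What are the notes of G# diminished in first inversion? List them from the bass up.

The chord tones are G#–B–D. With the third (B) lowest for first inversion: B, D, G#.

B, D, G#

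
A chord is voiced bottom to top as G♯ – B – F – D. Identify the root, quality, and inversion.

Reducing to letter names: G#, B, F, D. These stack in thirds as G#–B–D–F — a G# diminished seventh chord.
With the root (G#) in the bass, the chord is in root position (figured bass 7).

G# diminished seventh, root position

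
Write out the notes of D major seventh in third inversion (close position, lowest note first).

The chord tones are D–F#–A–C#. With the seventh (C#) lowest for third inversion: C#, D, F#, A.

C#, D, F#, A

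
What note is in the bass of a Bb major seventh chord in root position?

In root position the root is lowest. For Bb major seventh (Bb–D–F–A) that is Bb.

Bb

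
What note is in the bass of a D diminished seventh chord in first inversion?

D diminished seventh is D–F–Ab–Cb. First inversion places the third in the bass: F.

F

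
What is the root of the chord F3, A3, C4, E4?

F

F, A, C, E are the tones of an F major seventh chord (F–A–C–E), making F the root.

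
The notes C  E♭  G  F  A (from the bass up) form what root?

F

C, Eb, G, F, A are the tones of an F dominant ninth chord (F–A–C–Eb–G), making F the root.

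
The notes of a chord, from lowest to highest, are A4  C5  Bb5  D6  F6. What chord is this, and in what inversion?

Bb major ninth, third inversion

Reducing to letter names: A, C, Bb, D, F. These stack in thirds as Bb–D–F–A–C — a Bb major ninth chord.
The lowest note is A, the seventh of the chord, so this is third inversion.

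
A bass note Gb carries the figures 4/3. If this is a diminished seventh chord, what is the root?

C

The figures 4/3 mean the fifth of the chord is in the bass. If Gb is the fifth of a diminished seventh chord, the root is C (chord tones C–Eb–Gb–Bbb).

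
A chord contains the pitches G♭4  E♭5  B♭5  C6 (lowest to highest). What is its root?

C

Gb, Eb, Bb, C are the tones of a C half-diminished seventh chord (C–Eb–Gb–Bb), making C the root.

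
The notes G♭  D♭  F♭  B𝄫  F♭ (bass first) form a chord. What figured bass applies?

The notes Gb, Db, Fb, Bbb stack in thirds as Gb–Bbb–Db–Fb — a Gb minor seventh chord. The bass Gb is the root, so this is root position: figured 7.

7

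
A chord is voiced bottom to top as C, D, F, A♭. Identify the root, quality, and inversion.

The pitch classes C, D, F, Ab arrange in thirds as D–F–Ab–C: a D half-diminished seventh chord.
With the seventh (C) in the bass, the chord is in third inversion (figured bass 4/2).

D half-diminished seventh, third inversion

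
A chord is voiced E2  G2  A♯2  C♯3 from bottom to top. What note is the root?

E, G, A#, C# are the tones of an A# diminished seventh chord (A#–C#–E–G), making A# the root.

A#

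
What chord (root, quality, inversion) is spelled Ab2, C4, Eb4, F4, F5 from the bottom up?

The distinct note names are Ab, C, Eb, F. Stacked in thirds they read F–Ab–C–Eb, which is a minor seventh chord on F.
The lowest note is Ab, the third of the chord, so this is first inversion (figured bass 6/5).

F minor seventh, first inversion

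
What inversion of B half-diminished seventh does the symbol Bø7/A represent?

third inversion

Bø7/A means B half-diminished seventh with A in the bass. A is the seventh of B half-diminished seventh (B–D–F–A), so this is third inversion.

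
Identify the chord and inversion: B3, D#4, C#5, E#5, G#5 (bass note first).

Reducing to letter names: B, D#, C#, E#, G#. These stack in thirds as C#–E#–G#–B–D# — a C# dominant ninth chord.
The lowest note is B, the seventh of the chord, so this is third inversion.

C# dominant ninth, third inversion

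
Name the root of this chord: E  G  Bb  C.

C

E, G, Bb, C are the tones of a C dominant seventh chord (C–E–G–Bb), making C the root.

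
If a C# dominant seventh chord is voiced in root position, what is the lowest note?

C#

In root position the root is lowest. For C# dominant seventh (C#–E#–G#–B) that is C#.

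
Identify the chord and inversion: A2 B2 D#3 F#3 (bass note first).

Reducing to letter names: A, B, D#, F#. These stack in thirds as B–D#–F#–A — a B dominant seventh chord.
With the seventh (A) in the bass, the chord is in third inversion (figured bass 4/2).

B dominant seventh, third inversion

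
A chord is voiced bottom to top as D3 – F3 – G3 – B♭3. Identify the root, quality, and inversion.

G minor seventh, second inversion

Reducing to letter names: D, F, G, Bb. These stack in thirds as G–Bb–D–F — a G minor seventh chord.
The lowest note is D, the fifth of the chord, so this is second inversion (figured bass 4/3).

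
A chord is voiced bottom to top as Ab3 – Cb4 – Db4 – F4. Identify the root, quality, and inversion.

The pitch classes Ab, Cb, Db, F arrange in thirds as Db–F–Ab–Cb: a Db dominant seventh chord.
With the fifth (Ab) in the bass, the chord is in second inversion (figured bass 4/3).

Db dominant seventh, second inversion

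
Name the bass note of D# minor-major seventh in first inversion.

In first inversion the third is lowest. For D# minor-major seventh (D#–F#–A#–C##) that is F#.

F#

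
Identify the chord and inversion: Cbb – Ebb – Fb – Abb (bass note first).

The pitch classes Cbb, Ebb, Fb, Abb arrange in thirds as Fb–Abb–Cbb–Ebb: an Fb half-diminished seventh chord.
With the fifth (Cbb) in the bass, the chord is in second inversion (figured bass 4/3).

Fb half-diminished seventh, second inversion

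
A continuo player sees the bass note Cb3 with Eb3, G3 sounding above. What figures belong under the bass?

The notes Cb, Eb, G stack in thirds as Cb–Eb–G — a Cb augmented triad. The bass Cb is the root, so this is root position: figured 5/3.

5/3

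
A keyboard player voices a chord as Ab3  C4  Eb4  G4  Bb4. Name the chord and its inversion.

Ab major ninth, root position

The pitch classes Ab, C, Eb, G, Bb arrange in thirds as Ab–C–Eb–G–Bb: an Ab major ninth chord.
With the root (Ab) in the bass, the chord is in root position.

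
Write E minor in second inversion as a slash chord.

Em/B

Second inversion of E minor has the fifth (B) in the bass. As a slash chord: Em/B.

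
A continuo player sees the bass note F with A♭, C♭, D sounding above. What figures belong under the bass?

6/5

The notes F, Ab, Cb, D stack in thirds as D–F–Ab–Cb — a D diminished seventh chord. The bass F is the third, so this is first inversion: figured 6/5.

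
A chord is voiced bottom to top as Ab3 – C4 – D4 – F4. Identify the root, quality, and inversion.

The pitch classes Ab, C, D, F arrange in thirds as D–F–Ab–C: a D half-diminished seventh chord.
The lowest note is Ab, the fifth of the chord, so this is second inversion (figured bass 4/3).

D half-diminished seventh, second inversion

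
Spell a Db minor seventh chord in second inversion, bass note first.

Spelling Db minor seventh: Db–Fb–Ab–Cb. In second inversion the fifth is bass, giving Ab, Cb, Db, Fb from the bottom.

Ab, Cb, Db, Fb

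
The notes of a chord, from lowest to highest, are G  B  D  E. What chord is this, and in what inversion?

E minor seventh, first inversion

Reducing to letter names: G, B, D, E. These stack in thirds as E–G–B–D — an E minor seventh chord.
The lowest note is G, the third of the chord, so this is first inversion (figured bass 6/5).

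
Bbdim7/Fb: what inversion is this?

second inversion

Bbdim7/Fb means Bb diminished seventh with Fb in the bass. Fb is the fifth of Bb diminished seventh (Bb–Db–Fb–Abb), so this is second inversion.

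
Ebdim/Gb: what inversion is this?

Ebdim/Gb means Eb diminished with Gb in the bass. Gb is the third of Eb diminished (Eb–Gb–Bbb), so this is first inversion.

first inversion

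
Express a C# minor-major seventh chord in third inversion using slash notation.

C#m(maj7)/B#

Third inversion of C# minor-major seventh has the seventh (B#) in the bass. As a slash chord: C#m(maj7)/B#.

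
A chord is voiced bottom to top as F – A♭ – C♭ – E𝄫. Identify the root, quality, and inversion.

F diminished seventh, root position

Reducing to letter names: F, Ab, Cb, Ebb. These stack in thirds as F–Ab–Cb–Ebb — an F diminished seventh chord.
With the root (F) in the bass, the chord is in root position (figured bass 7).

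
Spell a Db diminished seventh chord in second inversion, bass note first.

Spelling Db diminished seventh: Db–Fb–Abb–Cbb. In second inversion the fifth is bass, giving Abb, Cbb, Db, Fb from the bottom.

Abb, Cbb, Db, Fb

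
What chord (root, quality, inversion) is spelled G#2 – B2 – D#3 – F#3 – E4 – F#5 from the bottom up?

E major ninth, first inversion

The pitch classes G#, B, D#, F#, E arrange in thirds as E–G#–B–D#–F#: an E major ninth chord.
G# is the third of E major ninth; third in the bass means first inversion.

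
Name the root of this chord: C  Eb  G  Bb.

C, Eb, G, Bb are the tones of a C minor seventh chord (C–Eb–G–Bb), making C the root.

C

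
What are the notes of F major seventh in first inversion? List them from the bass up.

The chord tones are F–A–C–E. With the third (A) lowest for first inversion: A, C, E, F.

A, C, E, F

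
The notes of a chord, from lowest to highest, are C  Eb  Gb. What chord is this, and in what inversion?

C diminished, root position

Reducing to letter names: C, Eb, Gb. These stack in thirds as C–Eb–Gb — a C diminished triad.
The lowest note is C, the root of the chord, so this is root position (figured bass 5/3).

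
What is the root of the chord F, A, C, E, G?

F

F, A, C, E, G are the tones of an F major ninth chord (F–A–C–E–G), making F the root.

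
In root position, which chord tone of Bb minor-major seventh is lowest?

Bb

In root position the root is lowest. For Bb minor-major seventh (Bb–Db–F–A) that is Bb.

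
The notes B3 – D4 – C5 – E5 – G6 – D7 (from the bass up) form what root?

C

Reordering B, D, C, E, G into stacked thirds gives C–E–G–B–D; the bottom of that stack, C, is the root.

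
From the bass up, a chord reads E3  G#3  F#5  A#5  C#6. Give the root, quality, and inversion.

F# dominant ninth, third inversion

Reducing to letter names: E, G#, F#, A#, C#. These stack in thirds as F#–A#–C#–E–G# — an F# dominant ninth chord.
E is the seventh of F# dominant ninth; seventh in the bass means third inversion.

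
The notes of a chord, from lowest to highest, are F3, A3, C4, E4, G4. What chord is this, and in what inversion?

F major ninth, root position

The pitch classes F, A, C, E, G arrange in thirds as F–A–C–E–G: an F major ninth chord.
The lowest note is F, the root of the chord, so this is root position.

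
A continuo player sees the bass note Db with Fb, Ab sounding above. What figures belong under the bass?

The notes Db, Fb, Ab stack in thirds as Db–Fb–Ab — a Db minor triad. The bass Db is the root, so this is root position: figured 5/3.

5/3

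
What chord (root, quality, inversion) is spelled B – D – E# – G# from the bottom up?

The distinct note names are B, D, E#, G#. Stacked in thirds they read E#–G#–B–D, which is a diminished seventh chord on E#.
With the fifth (B) in the bass, the chord is in second inversion (figured bass 4/3).

E# diminished seventh, second inversion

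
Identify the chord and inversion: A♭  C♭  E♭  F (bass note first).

F half-diminished seventh, first inversion

The distinct note names are Ab, Cb, Eb, F. Stacked in thirds they read F–Ab–Cb–Eb, which is a half-diminished seventh chord on F.
Ab is the third of F half-diminished seventh; third in the bass means first inversion (figured bass 6/5).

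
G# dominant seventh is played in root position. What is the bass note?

In root position the root is lowest. For G# dominant seventh (G#–B#–D#–F#) that is G#.

G#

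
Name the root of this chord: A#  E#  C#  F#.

F#

A#, E#, C#, F# are the tones of an F# major seventh chord (F#–A#–C#–E#), making F# the root.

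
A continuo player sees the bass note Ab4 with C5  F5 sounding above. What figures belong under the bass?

The notes Ab, C, F stack in thirds as F–Ab–C — an F minor triad. The bass Ab is the third, so this is first inversion: figured 6.

6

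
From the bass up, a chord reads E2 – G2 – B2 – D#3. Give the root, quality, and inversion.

Reducing to letter names: E, G, B, D#. These stack in thirds as E–G–B–D# — an E minor-major seventh chord.
The lowest note is E, the root of the chord, so this is root position (figured bass 7).

E minor-major seventh, root position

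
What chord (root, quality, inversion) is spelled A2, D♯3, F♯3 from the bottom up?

Reducing to letter names: A, D#, F#. These stack in thirds as D#–F#–A — a D# diminished triad.
The lowest note is A, the fifth of the chord, so this is second inversion (figured bass 6/4).

D# diminished, second inversion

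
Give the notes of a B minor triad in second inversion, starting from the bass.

B minor is B–D–F#. Second inversion puts the fifth (F#) in the bass, with the remaining tones above: F#, B, D.

F#, B, D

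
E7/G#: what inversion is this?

first inversion

E7/G# means E dominant seventh with G# in the bass. G# is the third of E dominant seventh (E–G#–B–D), so this is first inversion.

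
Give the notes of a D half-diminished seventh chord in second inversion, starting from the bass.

Ab, C, D, F

Spelling D half-diminished seventh: D–F–Ab–C. In second inversion the fifth is bass, giving Ab, C, D, F from the bottom.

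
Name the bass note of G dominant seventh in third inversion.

G dominant seventh is G–B–D–F. Third inversion places the seventh in the bass: F.

F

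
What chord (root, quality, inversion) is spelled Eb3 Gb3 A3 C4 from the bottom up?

A diminished seventh, second inversion

The pitch classes Eb, Gb, A, C arrange in thirds as A–C–Eb–Gb: an A diminished seventh chord.
Eb is the fifth of A diminished seventh; fifth in the bass means second inversion (figured bass 4/3).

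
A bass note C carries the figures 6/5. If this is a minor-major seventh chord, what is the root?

The figures 6/5 mean the third of the chord is in the bass. If C is the third of a minor-major seventh chord, the root is A (chord tones A–C–E–G#).

A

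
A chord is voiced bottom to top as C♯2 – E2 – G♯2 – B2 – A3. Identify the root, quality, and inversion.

The pitch classes C#, E, G#, B, A arrange in thirds as A–C#–E–G#–B: an A major ninth chord.
C# is the third of A major ninth; third in the bass means first inversion.

A major ninth, first inversion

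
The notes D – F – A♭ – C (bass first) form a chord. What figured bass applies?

7

The notes D, F, Ab, C stack in thirds as D–F–Ab–C — a D half-diminished seventh chord. The bass D is the root, so this is root position: figured 7.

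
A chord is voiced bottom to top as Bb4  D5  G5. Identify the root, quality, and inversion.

G minor, first inversion

The distinct note names are Bb, D, G. Stacked in thirds they read G–Bb–D, which is a minor triad on G.
With the third (Bb) in the bass, the chord is in first inversion (figured bass 6).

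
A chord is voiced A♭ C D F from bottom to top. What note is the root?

The distinct letter names are Ab, C, D, F. Arranged as a stack of thirds they read D–F–Ab–C, so D is the root (a D half-diminished seventh chord).

D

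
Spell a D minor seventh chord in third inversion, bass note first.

The chord tones are D–F–A–C. With the seventh (C) lowest for third inversion: C, D, F, A.

C, D, F, A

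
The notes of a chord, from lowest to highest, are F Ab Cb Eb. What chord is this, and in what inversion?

Reducing to letter names: F, Ab, Cb, Eb. These stack in thirds as F–Ab–Cb–Eb — an F half-diminished seventh chord.
F is the root of F half-diminished seventh; root in the bass means root position (figured bass 7).

F half-diminished seventh, root position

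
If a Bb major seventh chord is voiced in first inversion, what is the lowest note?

The third of Bb major seventh (Bb–D–F–A) is D; that is the bass in first inversion.

D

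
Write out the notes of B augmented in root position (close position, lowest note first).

B augmented is B–D#–F##. Root position puts the root (B) in the bass, with the remaining tones above: B, D#, F##.

B, D#, F##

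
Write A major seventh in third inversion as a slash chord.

Amaj7/G#

Third inversion of A major seventh has the seventh (G#) in the bass. As a slash chord: Amaj7/G#.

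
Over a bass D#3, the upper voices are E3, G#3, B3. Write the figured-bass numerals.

The notes D#, E, G#, B stack in thirds as E–G#–B–D# — an E major seventh chord. The bass D# is the seventh, so this is third inversion: figured 4/2.

4/2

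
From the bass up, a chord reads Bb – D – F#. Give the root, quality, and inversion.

Bb augmented, root position

The distinct note names are Bb, D, F#. Stacked in thirds they read Bb–D–F#, which is an augmented triad on Bb.
The lowest note is Bb, the root of the chord, so this is root position (figured bass 5/3).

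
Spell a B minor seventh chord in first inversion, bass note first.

D, F#, A, B

The chord tones are B–D–F#–A. With the third (D) lowest for first inversion: D, F#, A, B.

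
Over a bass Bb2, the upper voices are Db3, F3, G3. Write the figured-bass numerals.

The notes Bb, Db, F, G stack in thirds as G–Bb–Db–F — a G half-diminished seventh chord. The bass Bb is the third, so this is first inversion: figured 6/5.

6/5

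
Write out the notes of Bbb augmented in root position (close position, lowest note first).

Bbb, Db, F

Spelling Bbb augmented: Bbb–Db–F. In root position the root is bass, giving Bbb, Db, F from the bottom.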